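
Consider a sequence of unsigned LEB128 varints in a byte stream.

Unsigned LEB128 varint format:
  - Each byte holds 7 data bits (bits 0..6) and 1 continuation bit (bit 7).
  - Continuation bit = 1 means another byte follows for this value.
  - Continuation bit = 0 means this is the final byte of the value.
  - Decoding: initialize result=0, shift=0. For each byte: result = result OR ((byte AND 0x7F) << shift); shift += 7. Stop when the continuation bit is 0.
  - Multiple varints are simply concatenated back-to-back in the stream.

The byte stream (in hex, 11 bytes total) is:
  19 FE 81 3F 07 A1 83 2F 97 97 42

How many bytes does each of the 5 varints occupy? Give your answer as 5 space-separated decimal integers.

  byte[0]=0x19 cont=0 payload=0x19=25: acc |= 25<<0 -> acc=25 shift=7 [end]
Varint 1: bytes[0:1] = 19 -> value 25 (1 byte(s))
  byte[1]=0xFE cont=1 payload=0x7E=126: acc |= 126<<0 -> acc=126 shift=7
  byte[2]=0x81 cont=1 payload=0x01=1: acc |= 1<<7 -> acc=254 shift=14
  byte[3]=0x3F cont=0 payload=0x3F=63: acc |= 63<<14 -> acc=1032446 shift=21 [end]
Varint 2: bytes[1:4] = FE 81 3F -> value 1032446 (3 byte(s))
  byte[4]=0x07 cont=0 payload=0x07=7: acc |= 7<<0 -> acc=7 shift=7 [end]
Varint 3: bytes[4:5] = 07 -> value 7 (1 byte(s))
  byte[5]=0xA1 cont=1 payload=0x21=33: acc |= 33<<0 -> acc=33 shift=7
  byte[6]=0x83 cont=1 payload=0x03=3: acc |= 3<<7 -> acc=417 shift=14
  byte[7]=0x2F cont=0 payload=0x2F=47: acc |= 47<<14 -> acc=770465 shift=21 [end]
Varint 4: bytes[5:8] = A1 83 2F -> value 770465 (3 byte(s))
  byte[8]=0x97 cont=1 payload=0x17=23: acc |= 23<<0 -> acc=23 shift=7
  byte[9]=0x97 cont=1 payload=0x17=23: acc |= 23<<7 -> acc=2967 shift=14
  byte[10]=0x42 cont=0 payload=0x42=66: acc |= 66<<14 -> acc=1084311 shift=21 [end]
Varint 5: bytes[8:11] = 97 97 42 -> value 1084311 (3 byte(s))

Answer: 1 3 1 3 3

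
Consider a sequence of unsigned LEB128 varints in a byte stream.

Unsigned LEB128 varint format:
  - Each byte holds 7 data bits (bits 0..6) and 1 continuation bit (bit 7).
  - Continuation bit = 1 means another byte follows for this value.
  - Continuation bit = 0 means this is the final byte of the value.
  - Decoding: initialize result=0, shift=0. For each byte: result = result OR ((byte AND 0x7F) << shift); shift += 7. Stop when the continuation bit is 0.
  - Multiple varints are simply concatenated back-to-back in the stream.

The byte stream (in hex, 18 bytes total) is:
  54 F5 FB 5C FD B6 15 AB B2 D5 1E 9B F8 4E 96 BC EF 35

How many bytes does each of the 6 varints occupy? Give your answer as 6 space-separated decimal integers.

Answer: 1 3 3 4 3 4

Derivation:
  byte[0]=0x54 cont=0 payload=0x54=84: acc |= 84<<0 -> acc=84 shift=7 [end]
Varint 1: bytes[0:1] = 54 -> value 84 (1 byte(s))
  byte[1]=0xF5 cont=1 payload=0x75=117: acc |= 117<<0 -> acc=117 shift=7
  byte[2]=0xFB cont=1 payload=0x7B=123: acc |= 123<<7 -> acc=15861 shift=14
  byte[3]=0x5C cont=0 payload=0x5C=92: acc |= 92<<14 -> acc=1523189 shift=21 [end]
Varint 2: bytes[1:4] = F5 FB 5C -> value 1523189 (3 byte(s))
  byte[4]=0xFD cont=1 payload=0x7D=125: acc |= 125<<0 -> acc=125 shift=7
  byte[5]=0xB6 cont=1 payload=0x36=54: acc |= 54<<7 -> acc=7037 shift=14
  byte[6]=0x15 cont=0 payload=0x15=21: acc |= 21<<14 -> acc=351101 shift=21 [end]
Varint 3: bytes[4:7] = FD B6 15 -> value 351101 (3 byte(s))
  byte[7]=0xAB cont=1 payload=0x2B=43: acc |= 43<<0 -> acc=43 shift=7
  byte[8]=0xB2 cont=1 payload=0x32=50: acc |= 50<<7 -> acc=6443 shift=14
  byte[9]=0xD5 cont=1 payload=0x55=85: acc |= 85<<14 -> acc=1399083 shift=21
  byte[10]=0x1E cont=0 payload=0x1E=30: acc |= 30<<21 -> acc=64313643 shift=28 [end]
Varint 4: bytes[7:11] = AB B2 D5 1E -> value 64313643 (4 byte(s))
  byte[11]=0x9B cont=1 payload=0x1B=27: acc |= 27<<0 -> acc=27 shift=7
  byte[12]=0xF8 cont=1 payload=0x78=120: acc |= 120<<7 -> acc=15387 shift=14
  byte[13]=0x4E cont=0 payload=0x4E=78: acc |= 78<<14 -> acc=1293339 shift=21 [end]
Varint 5: bytes[11:14] = 9B F8 4E -> value 1293339 (3 byte(s))
  byte[14]=0x96 cont=1 payload=0x16=22: acc |= 22<<0 -> acc=22 shift=7
  byte[15]=0xBC cont=1 payload=0x3C=60: acc |= 60<<7 -> acc=7702 shift=14
  byte[16]=0xEF cont=1 payload=0x6F=111: acc |= 111<<14 -> acc=1826326 shift=21
  byte[17]=0x35 cont=0 payload=0x35=53: acc |= 53<<21 -> acc=112975382 shift=28 [end]
Varint 6: bytes[14:18] = 96 BC EF 35 -> value 112975382 (4 byte(s))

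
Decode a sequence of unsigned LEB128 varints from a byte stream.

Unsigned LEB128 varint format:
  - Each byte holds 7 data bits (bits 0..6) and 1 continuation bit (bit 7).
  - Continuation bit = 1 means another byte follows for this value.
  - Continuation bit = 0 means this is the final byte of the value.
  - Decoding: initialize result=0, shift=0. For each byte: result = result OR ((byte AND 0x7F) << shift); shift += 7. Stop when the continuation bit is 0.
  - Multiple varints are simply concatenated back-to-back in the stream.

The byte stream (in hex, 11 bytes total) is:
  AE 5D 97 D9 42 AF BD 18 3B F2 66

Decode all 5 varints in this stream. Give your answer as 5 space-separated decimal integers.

Answer: 11950 1092759 401071 59 13170

Derivation:
  byte[0]=0xAE cont=1 payload=0x2E=46: acc |= 46<<0 -> acc=46 shift=7
  byte[1]=0x5D cont=0 payload=0x5D=93: acc |= 93<<7 -> acc=11950 shift=14 [end]
Varint 1: bytes[0:2] = AE 5D -> value 11950 (2 byte(s))
  byte[2]=0x97 cont=1 payload=0x17=23: acc |= 23<<0 -> acc=23 shift=7
  byte[3]=0xD9 cont=1 payload=0x59=89: acc |= 89<<7 -> acc=11415 shift=14
  byte[4]=0x42 cont=0 payload=0x42=66: acc |= 66<<14 -> acc=1092759 shift=21 [end]
Varint 2: bytes[2:5] = 97 D9 42 -> value 1092759 (3 byte(s))
  byte[5]=0xAF cont=1 payload=0x2F=47: acc |= 47<<0 -> acc=47 shift=7
  byte[6]=0xBD cont=1 payload=0x3D=61: acc |= 61<<7 -> acc=7855 shift=14
  byte[7]=0x18 cont=0 payload=0x18=24: acc |= 24<<14 -> acc=401071 shift=21 [end]
Varint 3: bytes[5:8] = AF BD 18 -> value 401071 (3 byte(s))
  byte[8]=0x3B cont=0 payload=0x3B=59: acc |= 59<<0 -> acc=59 shift=7 [end]
Varint 4: bytes[8:9] = 3B -> value 59 (1 byte(s))
  byte[9]=0xF2 cont=1 payload=0x72=114: acc |= 114<<0 -> acc=114 shift=7
  byte[10]=0x66 cont=0 payload=0x66=102: acc |= 102<<7 -> acc=13170 shift=14 [end]
Varint 5: bytes[9:11] = F2 66 -> value 13170 (2 byte(s))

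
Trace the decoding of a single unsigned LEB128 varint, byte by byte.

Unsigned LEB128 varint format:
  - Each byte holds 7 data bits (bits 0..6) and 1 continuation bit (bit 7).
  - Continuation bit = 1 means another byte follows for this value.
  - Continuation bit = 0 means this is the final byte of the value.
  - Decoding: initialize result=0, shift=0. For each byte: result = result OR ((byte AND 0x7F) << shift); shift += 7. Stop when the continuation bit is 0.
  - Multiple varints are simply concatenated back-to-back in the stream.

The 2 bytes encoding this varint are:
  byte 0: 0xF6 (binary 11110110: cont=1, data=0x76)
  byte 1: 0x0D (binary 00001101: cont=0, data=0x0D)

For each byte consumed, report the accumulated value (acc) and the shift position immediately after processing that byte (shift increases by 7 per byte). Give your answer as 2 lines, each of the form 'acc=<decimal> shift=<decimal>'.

byte 0=0xF6: payload=0x76=118, contrib = 118<<0 = 118; acc -> 118, shift -> 7
byte 1=0x0D: payload=0x0D=13, contrib = 13<<7 = 1664; acc -> 1782, shift -> 14

Answer: acc=118 shift=7
acc=1782 shift=14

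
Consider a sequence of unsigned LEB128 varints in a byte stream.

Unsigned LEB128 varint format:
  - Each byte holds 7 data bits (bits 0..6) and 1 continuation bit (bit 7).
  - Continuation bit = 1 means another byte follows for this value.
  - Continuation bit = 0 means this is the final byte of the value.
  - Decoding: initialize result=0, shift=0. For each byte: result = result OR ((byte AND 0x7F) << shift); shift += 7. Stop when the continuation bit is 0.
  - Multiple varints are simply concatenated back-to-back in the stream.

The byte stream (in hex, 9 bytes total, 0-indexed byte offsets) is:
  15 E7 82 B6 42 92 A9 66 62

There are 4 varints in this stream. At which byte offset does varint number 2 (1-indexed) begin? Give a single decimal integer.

Answer: 1

Derivation:
  byte[0]=0x15 cont=0 payload=0x15=21: acc |= 21<<0 -> acc=21 shift=7 [end]
Varint 1: bytes[0:1] = 15 -> value 21 (1 byte(s))
  byte[1]=0xE7 cont=1 payload=0x67=103: acc |= 103<<0 -> acc=103 shift=7
  byte[2]=0x82 cont=1 payload=0x02=2: acc |= 2<<7 -> acc=359 shift=14
  byte[3]=0xB6 cont=1 payload=0x36=54: acc |= 54<<14 -> acc=885095 shift=21
  byte[4]=0x42 cont=0 payload=0x42=66: acc |= 66<<21 -> acc=139297127 shift=28 [end]
Varint 2: bytes[1:5] = E7 82 B6 42 -> value 139297127 (4 byte(s))
  byte[5]=0x92 cont=1 payload=0x12=18: acc |= 18<<0 -> acc=18 shift=7
  byte[6]=0xA9 cont=1 payload=0x29=41: acc |= 41<<7 -> acc=5266 shift=14
  byte[7]=0x66 cont=0 payload=0x66=102: acc |= 102<<14 -> acc=1676434 shift=21 [end]
Varint 3: bytes[5:8] = 92 A9 66 -> value 1676434 (3 byte(s))
  byte[8]=0x62 cont=0 payload=0x62=98: acc |= 98<<0 -> acc=98 shift=7 [end]
Varint 4: bytes[8:9] = 62 -> value 98 (1 byte(s))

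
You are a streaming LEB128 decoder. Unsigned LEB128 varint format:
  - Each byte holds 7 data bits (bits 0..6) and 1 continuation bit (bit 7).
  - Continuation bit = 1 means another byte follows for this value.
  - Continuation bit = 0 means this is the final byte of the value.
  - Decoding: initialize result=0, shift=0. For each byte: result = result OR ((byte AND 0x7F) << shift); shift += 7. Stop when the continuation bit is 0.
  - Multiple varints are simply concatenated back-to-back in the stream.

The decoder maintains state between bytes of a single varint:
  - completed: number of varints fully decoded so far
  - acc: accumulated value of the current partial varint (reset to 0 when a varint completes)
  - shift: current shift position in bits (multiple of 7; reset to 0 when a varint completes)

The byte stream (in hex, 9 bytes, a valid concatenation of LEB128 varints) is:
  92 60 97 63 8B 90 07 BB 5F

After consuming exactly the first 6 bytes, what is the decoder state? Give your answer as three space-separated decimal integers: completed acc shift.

Answer: 2 2059 14

Derivation:
byte[0]=0x92 cont=1 payload=0x12: acc |= 18<<0 -> completed=0 acc=18 shift=7
byte[1]=0x60 cont=0 payload=0x60: varint #1 complete (value=12306); reset -> completed=1 acc=0 shift=0
byte[2]=0x97 cont=1 payload=0x17: acc |= 23<<0 -> completed=1 acc=23 shift=7
byte[3]=0x63 cont=0 payload=0x63: varint #2 complete (value=12695); reset -> completed=2 acc=0 shift=0
byte[4]=0x8B cont=1 payload=0x0B: acc |= 11<<0 -> completed=2 acc=11 shift=7
byte[5]=0x90 cont=1 payload=0x10: acc |= 16<<7 -> completed=2 acc=2059 shift=14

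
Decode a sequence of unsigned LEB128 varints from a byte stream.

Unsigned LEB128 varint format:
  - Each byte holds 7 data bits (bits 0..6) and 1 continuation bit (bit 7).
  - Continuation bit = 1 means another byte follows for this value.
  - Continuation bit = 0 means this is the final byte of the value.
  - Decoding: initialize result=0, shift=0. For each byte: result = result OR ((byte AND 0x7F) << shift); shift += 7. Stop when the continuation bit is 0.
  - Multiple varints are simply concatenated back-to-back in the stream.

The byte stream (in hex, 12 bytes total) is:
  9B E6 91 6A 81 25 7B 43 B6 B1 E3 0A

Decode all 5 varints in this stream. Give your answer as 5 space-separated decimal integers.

  byte[0]=0x9B cont=1 payload=0x1B=27: acc |= 27<<0 -> acc=27 shift=7
  byte[1]=0xE6 cont=1 payload=0x66=102: acc |= 102<<7 -> acc=13083 shift=14
  byte[2]=0x91 cont=1 payload=0x11=17: acc |= 17<<14 -> acc=291611 shift=21
  byte[3]=0x6A cont=0 payload=0x6A=106: acc |= 106<<21 -> acc=222589723 shift=28 [end]
Varint 1: bytes[0:4] = 9B E6 91 6A -> value 222589723 (4 byte(s))
  byte[4]=0x81 cont=1 payload=0x01=1: acc |= 1<<0 -> acc=1 shift=7
  byte[5]=0x25 cont=0 payload=0x25=37: acc |= 37<<7 -> acc=4737 shift=14 [end]
Varint 2: bytes[4:6] = 81 25 -> value 4737 (2 byte(s))
  byte[6]=0x7B cont=0 payload=0x7B=123: acc |= 123<<0 -> acc=123 shift=7 [end]
Varint 3: bytes[6:7] = 7B -> value 123 (1 byte(s))
  byte[7]=0x43 cont=0 payload=0x43=67: acc |= 67<<0 -> acc=67 shift=7 [end]
Varint 4: bytes[7:8] = 43 -> value 67 (1 byte(s))
  byte[8]=0xB6 cont=1 payload=0x36=54: acc |= 54<<0 -> acc=54 shift=7
  byte[9]=0xB1 cont=1 payload=0x31=49: acc |= 49<<7 -> acc=6326 shift=14
  byte[10]=0xE3 cont=1 payload=0x63=99: acc |= 99<<14 -> acc=1628342 shift=21
  byte[11]=0x0A cont=0 payload=0x0A=10: acc |= 10<<21 -> acc=22599862 shift=28 [end]
Varint 5: bytes[8:12] = B6 B1 E3 0A -> value 22599862 (4 byte(s))

Answer: 222589723 4737 123 67 22599862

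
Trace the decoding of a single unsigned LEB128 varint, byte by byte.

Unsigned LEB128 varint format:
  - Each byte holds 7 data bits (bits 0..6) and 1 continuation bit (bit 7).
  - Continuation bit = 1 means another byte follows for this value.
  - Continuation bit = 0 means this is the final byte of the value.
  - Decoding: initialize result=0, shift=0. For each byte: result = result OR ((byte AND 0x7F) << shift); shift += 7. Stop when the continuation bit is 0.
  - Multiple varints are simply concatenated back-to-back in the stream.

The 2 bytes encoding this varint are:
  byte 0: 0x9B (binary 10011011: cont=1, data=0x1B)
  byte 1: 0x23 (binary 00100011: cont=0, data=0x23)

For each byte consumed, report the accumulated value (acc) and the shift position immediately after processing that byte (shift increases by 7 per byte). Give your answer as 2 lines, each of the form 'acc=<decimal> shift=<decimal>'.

Answer: acc=27 shift=7
acc=4507 shift=14

Derivation:
byte 0=0x9B: payload=0x1B=27, contrib = 27<<0 = 27; acc -> 27, shift -> 7
byte 1=0x23: payload=0x23=35, contrib = 35<<7 = 4480; acc -> 4507, shift -> 14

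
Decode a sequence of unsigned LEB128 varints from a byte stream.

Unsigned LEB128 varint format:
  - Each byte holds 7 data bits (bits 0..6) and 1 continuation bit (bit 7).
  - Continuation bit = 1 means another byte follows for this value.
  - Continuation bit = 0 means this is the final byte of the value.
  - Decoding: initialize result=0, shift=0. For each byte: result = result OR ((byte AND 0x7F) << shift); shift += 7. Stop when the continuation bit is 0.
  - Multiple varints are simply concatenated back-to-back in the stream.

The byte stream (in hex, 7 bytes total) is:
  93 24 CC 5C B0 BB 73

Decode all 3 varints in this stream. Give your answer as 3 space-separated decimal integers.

  byte[0]=0x93 cont=1 payload=0x13=19: acc |= 19<<0 -> acc=19 shift=7
  byte[1]=0x24 cont=0 payload=0x24=36: acc |= 36<<7 -> acc=4627 shift=14 [end]
Varint 1: bytes[0:2] = 93 24 -> value 4627 (2 byte(s))
  byte[2]=0xCC cont=1 payload=0x4C=76: acc |= 76<<0 -> acc=76 shift=7
  byte[3]=0x5C cont=0 payload=0x5C=92: acc |= 92<<7 -> acc=11852 shift=14 [end]
Varint 2: bytes[2:4] = CC 5C -> value 11852 (2 byte(s))
  byte[4]=0xB0 cont=1 payload=0x30=48: acc |= 48<<0 -> acc=48 shift=7
  byte[5]=0xBB cont=1 payload=0x3B=59: acc |= 59<<7 -> acc=7600 shift=14
  byte[6]=0x73 cont=0 payload=0x73=115: acc |= 115<<14 -> acc=1891760 shift=21 [end]
Varint 3: bytes[4:7] = B0 BB 73 -> value 1891760 (3 byte(s))

Answer: 4627 11852 1891760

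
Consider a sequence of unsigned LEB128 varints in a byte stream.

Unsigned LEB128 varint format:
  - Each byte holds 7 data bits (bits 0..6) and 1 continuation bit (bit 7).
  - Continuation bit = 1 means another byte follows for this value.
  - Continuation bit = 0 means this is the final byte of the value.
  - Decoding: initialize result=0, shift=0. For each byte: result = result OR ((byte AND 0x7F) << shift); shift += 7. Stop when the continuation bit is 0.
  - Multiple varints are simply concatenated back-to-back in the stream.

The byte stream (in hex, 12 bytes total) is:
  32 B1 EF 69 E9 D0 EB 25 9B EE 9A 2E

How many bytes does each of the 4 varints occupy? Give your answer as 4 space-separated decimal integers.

  byte[0]=0x32 cont=0 payload=0x32=50: acc |= 50<<0 -> acc=50 shift=7 [end]
Varint 1: bytes[0:1] = 32 -> value 50 (1 byte(s))
  byte[1]=0xB1 cont=1 payload=0x31=49: acc |= 49<<0 -> acc=49 shift=7
  byte[2]=0xEF cont=1 payload=0x6F=111: acc |= 111<<7 -> acc=14257 shift=14
  byte[3]=0x69 cont=0 payload=0x69=105: acc |= 105<<14 -> acc=1734577 shift=21 [end]
Varint 2: bytes[1:4] = B1 EF 69 -> value 1734577 (3 byte(s))
  byte[4]=0xE9 cont=1 payload=0x69=105: acc |= 105<<0 -> acc=105 shift=7
  byte[5]=0xD0 cont=1 payload=0x50=80: acc |= 80<<7 -> acc=10345 shift=14
  byte[6]=0xEB cont=1 payload=0x6B=107: acc |= 107<<14 -> acc=1763433 shift=21
  byte[7]=0x25 cont=0 payload=0x25=37: acc |= 37<<21 -> acc=79358057 shift=28 [end]
Varint 3: bytes[4:8] = E9 D0 EB 25 -> value 79358057 (4 byte(s))
  byte[8]=0x9B cont=1 payload=0x1B=27: acc |= 27<<0 -> acc=27 shift=7
  byte[9]=0xEE cont=1 payload=0x6E=110: acc |= 110<<7 -> acc=14107 shift=14
  byte[10]=0x9A cont=1 payload=0x1A=26: acc |= 26<<14 -> acc=440091 shift=21
  byte[11]=0x2E cont=0 payload=0x2E=46: acc |= 46<<21 -> acc=96909083 shift=28 [end]
Varint 4: bytes[8:12] = 9B EE 9A 2E -> value 96909083 (4 byte(s))

Answer: 1 3 4 4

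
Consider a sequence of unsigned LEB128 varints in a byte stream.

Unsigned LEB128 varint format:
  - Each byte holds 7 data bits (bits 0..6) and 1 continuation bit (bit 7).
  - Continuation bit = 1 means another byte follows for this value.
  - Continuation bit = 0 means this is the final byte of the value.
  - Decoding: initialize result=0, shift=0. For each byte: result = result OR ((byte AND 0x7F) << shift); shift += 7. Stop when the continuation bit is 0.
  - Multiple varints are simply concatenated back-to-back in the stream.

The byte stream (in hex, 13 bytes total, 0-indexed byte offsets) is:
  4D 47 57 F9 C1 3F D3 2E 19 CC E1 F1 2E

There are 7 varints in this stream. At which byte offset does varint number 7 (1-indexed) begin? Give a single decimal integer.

  byte[0]=0x4D cont=0 payload=0x4D=77: acc |= 77<<0 -> acc=77 shift=7 [end]
Varint 1: bytes[0:1] = 4D -> value 77 (1 byte(s))
  byte[1]=0x47 cont=0 payload=0x47=71: acc |= 71<<0 -> acc=71 shift=7 [end]
Varint 2: bytes[1:2] = 47 -> value 71 (1 byte(s))
  byte[2]=0x57 cont=0 payload=0x57=87: acc |= 87<<0 -> acc=87 shift=7 [end]
Varint 3: bytes[2:3] = 57 -> value 87 (1 byte(s))
  byte[3]=0xF9 cont=1 payload=0x79=121: acc |= 121<<0 -> acc=121 shift=7
  byte[4]=0xC1 cont=1 payload=0x41=65: acc |= 65<<7 -> acc=8441 shift=14
  byte[5]=0x3F cont=0 payload=0x3F=63: acc |= 63<<14 -> acc=1040633 shift=21 [end]
Varint 4: bytes[3:6] = F9 C1 3F -> value 1040633 (3 byte(s))
  byte[6]=0xD3 cont=1 payload=0x53=83: acc |= 83<<0 -> acc=83 shift=7
  byte[7]=0x2E cont=0 payload=0x2E=46: acc |= 46<<7 -> acc=5971 shift=14 [end]
Varint 5: bytes[6:8] = D3 2E -> value 5971 (2 byte(s))
  byte[8]=0x19 cont=0 payload=0x19=25: acc |= 25<<0 -> acc=25 shift=7 [end]
Varint 6: bytes[8:9] = 19 -> value 25 (1 byte(s))
  byte[9]=0xCC cont=1 payload=0x4C=76: acc |= 76<<0 -> acc=76 shift=7
  byte[10]=0xE1 cont=1 payload=0x61=97: acc |= 97<<7 -> acc=12492 shift=14
  byte[11]=0xF1 cont=1 payload=0x71=113: acc |= 113<<14 -> acc=1863884 shift=21
  byte[12]=0x2E cont=0 payload=0x2E=46: acc |= 46<<21 -> acc=98332876 shift=28 [end]
Varint 7: bytes[9:13] = CC E1 F1 2E -> value 98332876 (4 byte(s))

Answer: 9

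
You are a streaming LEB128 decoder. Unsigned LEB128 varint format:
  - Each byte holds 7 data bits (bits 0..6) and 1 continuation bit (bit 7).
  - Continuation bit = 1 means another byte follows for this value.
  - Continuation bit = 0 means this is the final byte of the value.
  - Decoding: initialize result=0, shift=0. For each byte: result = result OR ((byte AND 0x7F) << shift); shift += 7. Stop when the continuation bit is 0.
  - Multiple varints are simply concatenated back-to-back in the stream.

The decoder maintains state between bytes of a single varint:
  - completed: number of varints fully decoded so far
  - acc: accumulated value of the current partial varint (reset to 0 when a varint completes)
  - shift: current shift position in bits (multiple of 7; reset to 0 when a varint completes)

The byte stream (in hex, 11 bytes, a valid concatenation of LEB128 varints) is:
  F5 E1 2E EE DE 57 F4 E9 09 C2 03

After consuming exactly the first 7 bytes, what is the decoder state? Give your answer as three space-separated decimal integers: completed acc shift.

byte[0]=0xF5 cont=1 payload=0x75: acc |= 117<<0 -> completed=0 acc=117 shift=7
byte[1]=0xE1 cont=1 payload=0x61: acc |= 97<<7 -> completed=0 acc=12533 shift=14
byte[2]=0x2E cont=0 payload=0x2E: varint #1 complete (value=766197); reset -> completed=1 acc=0 shift=0
byte[3]=0xEE cont=1 payload=0x6E: acc |= 110<<0 -> completed=1 acc=110 shift=7
byte[4]=0xDE cont=1 payload=0x5E: acc |= 94<<7 -> completed=1 acc=12142 shift=14
byte[5]=0x57 cont=0 payload=0x57: varint #2 complete (value=1437550); reset -> completed=2 acc=0 shift=0
byte[6]=0xF4 cont=1 payload=0x74: acc |= 116<<0 -> completed=2 acc=116 shift=7

Answer: 2 116 7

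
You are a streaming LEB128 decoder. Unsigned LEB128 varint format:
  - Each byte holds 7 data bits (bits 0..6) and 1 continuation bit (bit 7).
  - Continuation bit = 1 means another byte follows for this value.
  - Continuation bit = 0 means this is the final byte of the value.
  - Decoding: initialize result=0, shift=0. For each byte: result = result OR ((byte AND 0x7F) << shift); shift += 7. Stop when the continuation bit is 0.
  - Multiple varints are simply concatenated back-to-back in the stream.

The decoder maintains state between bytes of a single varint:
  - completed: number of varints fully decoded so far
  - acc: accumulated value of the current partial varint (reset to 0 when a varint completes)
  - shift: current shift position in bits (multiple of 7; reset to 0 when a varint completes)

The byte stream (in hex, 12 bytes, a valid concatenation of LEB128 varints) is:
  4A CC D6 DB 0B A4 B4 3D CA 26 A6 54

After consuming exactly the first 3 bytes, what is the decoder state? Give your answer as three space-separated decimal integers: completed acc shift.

Answer: 1 11084 14

Derivation:
byte[0]=0x4A cont=0 payload=0x4A: varint #1 complete (value=74); reset -> completed=1 acc=0 shift=0
byte[1]=0xCC cont=1 payload=0x4C: acc |= 76<<0 -> completed=1 acc=76 shift=7
byte[2]=0xD6 cont=1 payload=0x56: acc |= 86<<7 -> completed=1 acc=11084 shift=14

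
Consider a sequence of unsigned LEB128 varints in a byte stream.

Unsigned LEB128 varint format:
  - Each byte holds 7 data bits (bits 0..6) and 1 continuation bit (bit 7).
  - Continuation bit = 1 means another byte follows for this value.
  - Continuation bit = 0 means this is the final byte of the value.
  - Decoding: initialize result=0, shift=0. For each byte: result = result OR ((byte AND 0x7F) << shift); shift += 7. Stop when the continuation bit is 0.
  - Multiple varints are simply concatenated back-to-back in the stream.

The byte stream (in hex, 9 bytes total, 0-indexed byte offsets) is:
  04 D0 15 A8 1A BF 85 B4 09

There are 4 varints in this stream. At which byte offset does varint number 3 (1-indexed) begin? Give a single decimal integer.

  byte[0]=0x04 cont=0 payload=0x04=4: acc |= 4<<0 -> acc=4 shift=7 [end]
Varint 1: bytes[0:1] = 04 -> value 4 (1 byte(s))
  byte[1]=0xD0 cont=1 payload=0x50=80: acc |= 80<<0 -> acc=80 shift=7
  byte[2]=0x15 cont=0 payload=0x15=21: acc |= 21<<7 -> acc=2768 shift=14 [end]
Varint 2: bytes[1:3] = D0 15 -> value 2768 (2 byte(s))
  byte[3]=0xA8 cont=1 payload=0x28=40: acc |= 40<<0 -> acc=40 shift=7
  byte[4]=0x1A cont=0 payload=0x1A=26: acc |= 26<<7 -> acc=3368 shift=14 [end]
Varint 3: bytes[3:5] = A8 1A -> value 3368 (2 byte(s))
  byte[5]=0xBF cont=1 payload=0x3F=63: acc |= 63<<0 -> acc=63 shift=7
  byte[6]=0x85 cont=1 payload=0x05=5: acc |= 5<<7 -> acc=703 shift=14
  byte[7]=0xB4 cont=1 payload=0x34=52: acc |= 52<<14 -> acc=852671 shift=21
  byte[8]=0x09 cont=0 payload=0x09=9: acc |= 9<<21 -> acc=19727039 shift=28 [end]
Varint 4: bytes[5:9] = BF 85 B4 09 -> value 19727039 (4 byte(s))

Answer: 3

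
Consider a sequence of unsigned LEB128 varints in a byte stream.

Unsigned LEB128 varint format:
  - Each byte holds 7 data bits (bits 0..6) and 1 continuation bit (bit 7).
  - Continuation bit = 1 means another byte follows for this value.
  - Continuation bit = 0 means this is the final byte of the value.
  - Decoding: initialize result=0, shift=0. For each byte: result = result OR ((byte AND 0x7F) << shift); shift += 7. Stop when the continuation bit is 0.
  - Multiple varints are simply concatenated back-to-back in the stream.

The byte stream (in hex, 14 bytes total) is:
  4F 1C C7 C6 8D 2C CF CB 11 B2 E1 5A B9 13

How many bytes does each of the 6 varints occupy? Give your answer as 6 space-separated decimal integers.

Answer: 1 1 4 3 3 2

Derivation:
  byte[0]=0x4F cont=0 payload=0x4F=79: acc |= 79<<0 -> acc=79 shift=7 [end]
Varint 1: bytes[0:1] = 4F -> value 79 (1 byte(s))
  byte[1]=0x1C cont=0 payload=0x1C=28: acc |= 28<<0 -> acc=28 shift=7 [end]
Varint 2: bytes[1:2] = 1C -> value 28 (1 byte(s))
  byte[2]=0xC7 cont=1 payload=0x47=71: acc |= 71<<0 -> acc=71 shift=7
  byte[3]=0xC6 cont=1 payload=0x46=70: acc |= 70<<7 -> acc=9031 shift=14
  byte[4]=0x8D cont=1 payload=0x0D=13: acc |= 13<<14 -> acc=222023 shift=21
  byte[5]=0x2C cont=0 payload=0x2C=44: acc |= 44<<21 -> acc=92496711 shift=28 [end]
Varint 3: bytes[2:6] = C7 C6 8D 2C -> value 92496711 (4 byte(s))
  byte[6]=0xCF cont=1 payload=0x4F=79: acc |= 79<<0 -> acc=79 shift=7
  byte[7]=0xCB cont=1 payload=0x4B=75: acc |= 75<<7 -> acc=9679 shift=14
  byte[8]=0x11 cont=0 payload=0x11=17: acc |= 17<<14 -> acc=288207 shift=21 [end]
Varint 4: bytes[6:9] = CF CB 11 -> value 288207 (3 byte(s))
  byte[9]=0xB2 cont=1 payload=0x32=50: acc |= 50<<0 -> acc=50 shift=7
  byte[10]=0xE1 cont=1 payload=0x61=97: acc |= 97<<7 -> acc=12466 shift=14
  byte[11]=0x5A cont=0 payload=0x5A=90: acc |= 90<<14 -> acc=1487026 shift=21 [end]
Varint 5: bytes[9:12] = B2 E1 5A -> value 1487026 (3 byte(s))
  byte[12]=0xB9 cont=1 payload=0x39=57: acc |= 57<<0 -> acc=57 shift=7
  byte[13]=0x13 cont=0 payload=0x13=19: acc |= 19<<7 -> acc=2489 shift=14 [end]
Varint 6: bytes[12:14] = B9 13 -> value 2489 (2 byte(s))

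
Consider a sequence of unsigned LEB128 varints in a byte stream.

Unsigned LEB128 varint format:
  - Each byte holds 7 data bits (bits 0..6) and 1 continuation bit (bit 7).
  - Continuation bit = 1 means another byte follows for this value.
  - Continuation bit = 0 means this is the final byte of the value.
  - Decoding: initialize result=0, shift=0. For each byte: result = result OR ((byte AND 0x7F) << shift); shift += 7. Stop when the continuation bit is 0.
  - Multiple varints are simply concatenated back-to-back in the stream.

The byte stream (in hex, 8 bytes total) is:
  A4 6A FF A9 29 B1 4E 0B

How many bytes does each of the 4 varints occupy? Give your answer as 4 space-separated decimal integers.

Answer: 2 3 2 1

Derivation:
  byte[0]=0xA4 cont=1 payload=0x24=36: acc |= 36<<0 -> acc=36 shift=7
  byte[1]=0x6A cont=0 payload=0x6A=106: acc |= 106<<7 -> acc=13604 shift=14 [end]
Varint 1: bytes[0:2] = A4 6A -> value 13604 (2 byte(s))
  byte[2]=0xFF cont=1 payload=0x7F=127: acc |= 127<<0 -> acc=127 shift=7
  byte[3]=0xA9 cont=1 payload=0x29=41: acc |= 41<<7 -> acc=5375 shift=14
  byte[4]=0x29 cont=0 payload=0x29=41: acc |= 41<<14 -> acc=677119 shift=21 [end]
Varint 2: bytes[2:5] = FF A9 29 -> value 677119 (3 byte(s))
  byte[5]=0xB1 cont=1 payload=0x31=49: acc |= 49<<0 -> acc=49 shift=7
  byte[6]=0x4E cont=0 payload=0x4E=78: acc |= 78<<7 -> acc=10033 shift=14 [end]
Varint 3: bytes[5:7] = B1 4E -> value 10033 (2 byte(s))
  byte[7]=0x0B cont=0 payload=0x0B=11: acc |= 11<<0 -> acc=11 shift=7 [end]
Varint 4: bytes[7:8] = 0B -> value 11 (1 byte(s))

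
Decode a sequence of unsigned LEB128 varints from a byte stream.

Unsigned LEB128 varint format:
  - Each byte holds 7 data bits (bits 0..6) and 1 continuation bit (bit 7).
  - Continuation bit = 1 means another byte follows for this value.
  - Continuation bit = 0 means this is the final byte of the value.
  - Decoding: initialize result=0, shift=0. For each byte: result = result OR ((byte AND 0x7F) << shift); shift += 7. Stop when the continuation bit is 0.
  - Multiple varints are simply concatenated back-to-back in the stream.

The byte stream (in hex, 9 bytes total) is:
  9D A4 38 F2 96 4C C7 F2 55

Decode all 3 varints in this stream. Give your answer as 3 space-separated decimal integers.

  byte[0]=0x9D cont=1 payload=0x1D=29: acc |= 29<<0 -> acc=29 shift=7
  byte[1]=0xA4 cont=1 payload=0x24=36: acc |= 36<<7 -> acc=4637 shift=14
  byte[2]=0x38 cont=0 payload=0x38=56: acc |= 56<<14 -> acc=922141 shift=21 [end]
Varint 1: bytes[0:3] = 9D A4 38 -> value 922141 (3 byte(s))
  byte[3]=0xF2 cont=1 payload=0x72=114: acc |= 114<<0 -> acc=114 shift=7
  byte[4]=0x96 cont=1 payload=0x16=22: acc |= 22<<7 -> acc=2930 shift=14
  byte[5]=0x4C cont=0 payload=0x4C=76: acc |= 76<<14 -> acc=1248114 shift=21 [end]
Varint 2: bytes[3:6] = F2 96 4C -> value 1248114 (3 byte(s))
  byte[6]=0xC7 cont=1 payload=0x47=71: acc |= 71<<0 -> acc=71 shift=7
  byte[7]=0xF2 cont=1 payload=0x72=114: acc |= 114<<7 -> acc=14663 shift=14
  byte[8]=0x55 cont=0 payload=0x55=85: acc |= 85<<14 -> acc=1407303 shift=21 [end]
Varint 3: bytes[6:9] = C7 F2 55 -> value 1407303 (3 byte(s))

Answer: 922141 1248114 1407303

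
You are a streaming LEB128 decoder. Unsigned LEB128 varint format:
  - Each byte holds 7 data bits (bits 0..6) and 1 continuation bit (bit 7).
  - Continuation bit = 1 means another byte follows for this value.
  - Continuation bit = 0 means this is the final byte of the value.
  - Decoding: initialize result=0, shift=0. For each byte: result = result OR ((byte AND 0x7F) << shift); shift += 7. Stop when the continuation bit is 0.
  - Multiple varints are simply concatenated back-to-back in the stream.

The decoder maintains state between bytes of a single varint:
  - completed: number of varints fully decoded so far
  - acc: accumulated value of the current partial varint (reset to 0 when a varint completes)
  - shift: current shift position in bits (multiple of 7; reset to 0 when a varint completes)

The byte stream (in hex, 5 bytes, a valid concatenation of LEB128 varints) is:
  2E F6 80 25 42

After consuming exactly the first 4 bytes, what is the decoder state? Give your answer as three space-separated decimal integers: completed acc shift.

byte[0]=0x2E cont=0 payload=0x2E: varint #1 complete (value=46); reset -> completed=1 acc=0 shift=0
byte[1]=0xF6 cont=1 payload=0x76: acc |= 118<<0 -> completed=1 acc=118 shift=7
byte[2]=0x80 cont=1 payload=0x00: acc |= 0<<7 -> completed=1 acc=118 shift=14
byte[3]=0x25 cont=0 payload=0x25: varint #2 complete (value=606326); reset -> completed=2 acc=0 shift=0

Answer: 2 0 0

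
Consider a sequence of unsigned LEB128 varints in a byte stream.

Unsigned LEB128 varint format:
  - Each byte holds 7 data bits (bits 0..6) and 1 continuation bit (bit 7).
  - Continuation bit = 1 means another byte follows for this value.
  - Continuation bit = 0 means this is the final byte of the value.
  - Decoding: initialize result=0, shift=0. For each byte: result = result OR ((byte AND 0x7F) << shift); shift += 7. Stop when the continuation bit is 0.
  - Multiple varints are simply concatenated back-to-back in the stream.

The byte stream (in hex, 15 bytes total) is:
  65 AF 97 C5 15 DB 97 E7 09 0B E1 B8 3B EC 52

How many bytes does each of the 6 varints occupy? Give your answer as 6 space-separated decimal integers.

Answer: 1 4 4 1 3 2

Derivation:
  byte[0]=0x65 cont=0 payload=0x65=101: acc |= 101<<0 -> acc=101 shift=7 [end]
Varint 1: bytes[0:1] = 65 -> value 101 (1 byte(s))
  byte[1]=0xAF cont=1 payload=0x2F=47: acc |= 47<<0 -> acc=47 shift=7
  byte[2]=0x97 cont=1 payload=0x17=23: acc |= 23<<7 -> acc=2991 shift=14
  byte[3]=0xC5 cont=1 payload=0x45=69: acc |= 69<<14 -> acc=1133487 shift=21
  byte[4]=0x15 cont=0 payload=0x15=21: acc |= 21<<21 -> acc=45173679 shift=28 [end]
Varint 2: bytes[1:5] = AF 97 C5 15 -> value 45173679 (4 byte(s))
  byte[5]=0xDB cont=1 payload=0x5B=91: acc |= 91<<0 -> acc=91 shift=7
  byte[6]=0x97 cont=1 payload=0x17=23: acc |= 23<<7 -> acc=3035 shift=14
  byte[7]=0xE7 cont=1 payload=0x67=103: acc |= 103<<14 -> acc=1690587 shift=21
  byte[8]=0x09 cont=0 payload=0x09=9: acc |= 9<<21 -> acc=20564955 shift=28 [end]
Varint 3: bytes[5:9] = DB 97 E7 09 -> value 20564955 (4 byte(s))
  byte[9]=0x0B cont=0 payload=0x0B=11: acc |= 11<<0 -> acc=11 shift=7 [end]
Varint 4: bytes[9:10] = 0B -> value 11 (1 byte(s))
  byte[10]=0xE1 cont=1 payload=0x61=97: acc |= 97<<0 -> acc=97 shift=7
  byte[11]=0xB8 cont=1 payload=0x38=56: acc |= 56<<7 -> acc=7265 shift=14
  byte[12]=0x3B cont=0 payload=0x3B=59: acc |= 59<<14 -> acc=973921 shift=21 [end]
Varint 5: bytes[10:13] = E1 B8 3B -> value 973921 (3 byte(s))
  byte[13]=0xEC cont=1 payload=0x6C=108: acc |= 108<<0 -> acc=108 shift=7
  byte[14]=0x52 cont=0 payload=0x52=82: acc |= 82<<7 -> acc=10604 shift=14 [end]
Varint 6: bytes[13:15] = EC 52 -> value 10604 (2 byte(s))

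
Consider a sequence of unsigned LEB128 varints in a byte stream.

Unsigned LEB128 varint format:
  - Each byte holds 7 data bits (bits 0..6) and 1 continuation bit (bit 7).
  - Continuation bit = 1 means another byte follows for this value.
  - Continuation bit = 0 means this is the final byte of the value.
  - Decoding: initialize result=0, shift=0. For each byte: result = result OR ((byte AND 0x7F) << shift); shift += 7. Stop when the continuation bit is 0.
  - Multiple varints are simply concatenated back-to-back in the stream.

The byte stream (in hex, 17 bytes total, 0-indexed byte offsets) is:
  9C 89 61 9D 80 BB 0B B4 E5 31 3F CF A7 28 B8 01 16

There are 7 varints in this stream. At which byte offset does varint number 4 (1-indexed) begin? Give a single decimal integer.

Answer: 10

Derivation:
  byte[0]=0x9C cont=1 payload=0x1C=28: acc |= 28<<0 -> acc=28 shift=7
  byte[1]=0x89 cont=1 payload=0x09=9: acc |= 9<<7 -> acc=1180 shift=14
  byte[2]=0x61 cont=0 payload=0x61=97: acc |= 97<<14 -> acc=1590428 shift=21 [end]
Varint 1: bytes[0:3] = 9C 89 61 -> value 1590428 (3 byte(s))
  byte[3]=0x9D cont=1 payload=0x1D=29: acc |= 29<<0 -> acc=29 shift=7
  byte[4]=0x80 cont=1 payload=0x00=0: acc |= 0<<7 -> acc=29 shift=14
  byte[5]=0xBB cont=1 payload=0x3B=59: acc |= 59<<14 -> acc=966685 shift=21
  byte[6]=0x0B cont=0 payload=0x0B=11: acc |= 11<<21 -> acc=24035357 shift=28 [end]
Varint 2: bytes[3:7] = 9D 80 BB 0B -> value 24035357 (4 byte(s))
  byte[7]=0xB4 cont=1 payload=0x34=52: acc |= 52<<0 -> acc=52 shift=7
  byte[8]=0xE5 cont=1 payload=0x65=101: acc |= 101<<7 -> acc=12980 shift=14
  byte[9]=0x31 cont=0 payload=0x31=49: acc |= 49<<14 -> acc=815796 shift=21 [end]
Varint 3: bytes[7:10] = B4 E5 31 -> value 815796 (3 byte(s))
  byte[10]=0x3F cont=0 payload=0x3F=63: acc |= 63<<0 -> acc=63 shift=7 [end]
Varint 4: bytes[10:11] = 3F -> value 63 (1 byte(s))
  byte[11]=0xCF cont=1 payload=0x4F=79: acc |= 79<<0 -> acc=79 shift=7
  byte[12]=0xA7 cont=1 payload=0x27=39: acc |= 39<<7 -> acc=5071 shift=14
  byte[13]=0x28 cont=0 payload=0x28=40: acc |= 40<<14 -> acc=660431 shift=21 [end]
Varint 5: bytes[11:14] = CF A7 28 -> value 660431 (3 byte(s))
  byte[14]=0xB8 cont=1 payload=0x38=56: acc |= 56<<0 -> acc=56 shift=7
  byte[15]=0x01 cont=0 payload=0x01=1: acc |= 1<<7 -> acc=184 shift=14 [end]
Varint 6: bytes[14:16] = B8 01 -> value 184 (2 byte(s))
  byte[16]=0x16 cont=0 payload=0x16=22: acc |= 22<<0 -> acc=22 shift=7 [end]
Varint 7: bytes[16:17] = 16 -> value 22 (1 byte(s))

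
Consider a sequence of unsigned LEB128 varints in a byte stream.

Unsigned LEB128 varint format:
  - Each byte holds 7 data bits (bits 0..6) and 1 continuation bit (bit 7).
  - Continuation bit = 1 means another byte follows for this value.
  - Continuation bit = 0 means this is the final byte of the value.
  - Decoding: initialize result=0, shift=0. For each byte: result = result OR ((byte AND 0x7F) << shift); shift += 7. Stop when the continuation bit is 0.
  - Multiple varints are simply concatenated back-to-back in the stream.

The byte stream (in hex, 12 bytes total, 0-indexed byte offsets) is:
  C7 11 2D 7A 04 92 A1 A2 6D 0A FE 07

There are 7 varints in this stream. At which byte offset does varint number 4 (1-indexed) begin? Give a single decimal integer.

Answer: 4

Derivation:
  byte[0]=0xC7 cont=1 payload=0x47=71: acc |= 71<<0 -> acc=71 shift=7
  byte[1]=0x11 cont=0 payload=0x11=17: acc |= 17<<7 -> acc=2247 shift=14 [end]
Varint 1: bytes[0:2] = C7 11 -> value 2247 (2 byte(s))
  byte[2]=0x2D cont=0 payload=0x2D=45: acc |= 45<<0 -> acc=45 shift=7 [end]
Varint 2: bytes[2:3] = 2D -> value 45 (1 byte(s))
  byte[3]=0x7A cont=0 payload=0x7A=122: acc |= 122<<0 -> acc=122 shift=7 [end]
Varint 3: bytes[3:4] = 7A -> value 122 (1 byte(s))
  byte[4]=0x04 cont=0 payload=0x04=4: acc |= 4<<0 -> acc=4 shift=7 [end]
Varint 4: bytes[4:5] = 04 -> value 4 (1 byte(s))
  byte[5]=0x92 cont=1 payload=0x12=18: acc |= 18<<0 -> acc=18 shift=7
  byte[6]=0xA1 cont=1 payload=0x21=33: acc |= 33<<7 -> acc=4242 shift=14
  byte[7]=0xA2 cont=1 payload=0x22=34: acc |= 34<<14 -> acc=561298 shift=21
  byte[8]=0x6D cont=0 payload=0x6D=109: acc |= 109<<21 -> acc=229150866 shift=28 [end]
Varint 5: bytes[5:9] = 92 A1 A2 6D -> value 229150866 (4 byte(s))
  byte[9]=0x0A cont=0 payload=0x0A=10: acc |= 10<<0 -> acc=10 shift=7 [end]
Varint 6: bytes[9:10] = 0A -> value 10 (1 byte(s))
  byte[10]=0xFE cont=1 payload=0x7E=126: acc |= 126<<0 -> acc=126 shift=7
  byte[11]=0x07 cont=0 payload=0x07=7: acc |= 7<<7 -> acc=1022 shift=14 [end]
Varint 7: bytes[10:12] = FE 07 -> value 1022 (2 byte(s))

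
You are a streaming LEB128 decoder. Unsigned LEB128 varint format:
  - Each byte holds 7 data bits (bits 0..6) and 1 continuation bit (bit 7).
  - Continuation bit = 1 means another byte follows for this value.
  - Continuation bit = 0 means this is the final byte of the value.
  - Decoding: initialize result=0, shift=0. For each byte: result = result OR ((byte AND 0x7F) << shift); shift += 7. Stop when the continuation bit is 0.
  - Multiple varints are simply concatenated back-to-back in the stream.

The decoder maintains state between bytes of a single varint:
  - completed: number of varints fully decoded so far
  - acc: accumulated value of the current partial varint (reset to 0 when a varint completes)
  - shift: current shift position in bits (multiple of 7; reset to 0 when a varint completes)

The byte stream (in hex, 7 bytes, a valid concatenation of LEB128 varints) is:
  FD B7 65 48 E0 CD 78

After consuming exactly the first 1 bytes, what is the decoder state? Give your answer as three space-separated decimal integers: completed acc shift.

byte[0]=0xFD cont=1 payload=0x7D: acc |= 125<<0 -> completed=0 acc=125 shift=7

Answer: 0 125 7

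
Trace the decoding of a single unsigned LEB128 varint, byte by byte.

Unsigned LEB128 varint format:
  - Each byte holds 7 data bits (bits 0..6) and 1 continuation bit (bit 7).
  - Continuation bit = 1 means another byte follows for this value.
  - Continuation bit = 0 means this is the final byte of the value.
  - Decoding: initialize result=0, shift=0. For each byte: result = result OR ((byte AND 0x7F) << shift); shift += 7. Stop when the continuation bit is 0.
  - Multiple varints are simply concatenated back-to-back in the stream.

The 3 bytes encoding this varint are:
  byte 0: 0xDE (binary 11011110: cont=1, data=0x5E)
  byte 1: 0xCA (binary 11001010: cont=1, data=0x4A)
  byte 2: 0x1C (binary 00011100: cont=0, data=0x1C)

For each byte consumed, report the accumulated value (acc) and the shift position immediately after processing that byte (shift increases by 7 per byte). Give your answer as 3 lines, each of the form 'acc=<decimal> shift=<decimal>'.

Answer: acc=94 shift=7
acc=9566 shift=14
acc=468318 shift=21

Derivation:
byte 0=0xDE: payload=0x5E=94, contrib = 94<<0 = 94; acc -> 94, shift -> 7
byte 1=0xCA: payload=0x4A=74, contrib = 74<<7 = 9472; acc -> 9566, shift -> 14
byte 2=0x1C: payload=0x1C=28, contrib = 28<<14 = 458752; acc -> 468318, shift -> 21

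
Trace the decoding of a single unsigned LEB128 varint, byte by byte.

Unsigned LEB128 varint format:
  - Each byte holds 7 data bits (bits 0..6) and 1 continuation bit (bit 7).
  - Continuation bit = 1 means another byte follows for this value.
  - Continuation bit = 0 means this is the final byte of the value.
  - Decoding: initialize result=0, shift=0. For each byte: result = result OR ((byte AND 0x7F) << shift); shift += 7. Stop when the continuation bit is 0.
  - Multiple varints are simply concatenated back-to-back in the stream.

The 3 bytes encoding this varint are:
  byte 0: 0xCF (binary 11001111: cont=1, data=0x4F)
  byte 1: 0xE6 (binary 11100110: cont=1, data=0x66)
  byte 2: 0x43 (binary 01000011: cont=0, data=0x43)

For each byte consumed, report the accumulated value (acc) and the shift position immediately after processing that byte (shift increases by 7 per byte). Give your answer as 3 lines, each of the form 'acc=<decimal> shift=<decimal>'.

Answer: acc=79 shift=7
acc=13135 shift=14
acc=1110863 shift=21

Derivation:
byte 0=0xCF: payload=0x4F=79, contrib = 79<<0 = 79; acc -> 79, shift -> 7
byte 1=0xE6: payload=0x66=102, contrib = 102<<7 = 13056; acc -> 13135, shift -> 14
byte 2=0x43: payload=0x43=67, contrib = 67<<14 = 1097728; acc -> 1110863, shift -> 21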